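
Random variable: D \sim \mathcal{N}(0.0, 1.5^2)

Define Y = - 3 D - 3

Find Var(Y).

For Y = aD + b: Var(Y) = a² * Var(D)
Var(D) = 1.5^2 = 2.25
Var(Y) = (-3)² * 2.25 = 9 * 2.25 = 20.25

20.25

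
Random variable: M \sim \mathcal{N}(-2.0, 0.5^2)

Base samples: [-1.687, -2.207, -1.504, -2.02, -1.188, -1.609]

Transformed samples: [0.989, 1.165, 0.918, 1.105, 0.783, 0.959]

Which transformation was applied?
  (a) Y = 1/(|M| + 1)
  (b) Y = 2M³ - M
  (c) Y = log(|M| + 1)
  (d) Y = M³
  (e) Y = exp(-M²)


Checking option (c) Y = log(|M| + 1):
  M = -1.687 -> Y = 0.989 ✓
  M = -2.207 -> Y = 1.165 ✓
  M = -1.504 -> Y = 0.918 ✓
All samples match this transformation.

(c) log(|M| + 1)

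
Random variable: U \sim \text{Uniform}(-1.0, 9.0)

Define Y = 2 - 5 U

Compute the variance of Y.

For Y = aU + b: Var(Y) = a² * Var(U)
Var(U) = (9 + 1)^2/12 = 8.3333333
Var(Y) = (-5)² * 8.3333333 = 25 * 8.3333333 = 208.33333

208.33333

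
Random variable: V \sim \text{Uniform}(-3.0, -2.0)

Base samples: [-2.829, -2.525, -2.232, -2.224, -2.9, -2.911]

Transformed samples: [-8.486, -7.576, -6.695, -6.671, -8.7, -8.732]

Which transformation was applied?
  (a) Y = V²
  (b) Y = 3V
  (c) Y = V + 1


Checking option (b) Y = 3V:
  V = -2.829 -> Y = -8.486 ✓
  V = -2.525 -> Y = -7.576 ✓
  V = -2.232 -> Y = -6.695 ✓
All samples match this transformation.

(b) 3V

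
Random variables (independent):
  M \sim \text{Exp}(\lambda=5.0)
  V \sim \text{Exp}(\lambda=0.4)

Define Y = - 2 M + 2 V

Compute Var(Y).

For independent RVs: Var(aX + bY) = a²Var(X) + b²Var(Y)
Var(M) = 0.04
Var(V) = 6.25
Var(Y) = (-2)²*0.04 + 2²*6.25
= 4*0.04 + 4*6.25 = 25.16

25.16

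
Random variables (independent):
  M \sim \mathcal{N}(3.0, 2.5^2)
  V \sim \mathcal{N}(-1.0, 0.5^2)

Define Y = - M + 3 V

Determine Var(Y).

For independent RVs: Var(aX + bY) = a²Var(X) + b²Var(Y)
Var(M) = 6.25
Var(V) = 0.25
Var(Y) = (-1)²*6.25 + 3²*0.25
= 1*6.25 + 9*0.25 = 8.5

8.5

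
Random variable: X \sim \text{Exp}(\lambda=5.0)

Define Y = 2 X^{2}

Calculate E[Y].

E[Y] = 2*E[X²]
E[X] = 0.2
E[X²] = Var(X) + (E[X])² = 0.04 + 0.04 = 0.08
E[Y] = 2*0.08 = 0.16

0.16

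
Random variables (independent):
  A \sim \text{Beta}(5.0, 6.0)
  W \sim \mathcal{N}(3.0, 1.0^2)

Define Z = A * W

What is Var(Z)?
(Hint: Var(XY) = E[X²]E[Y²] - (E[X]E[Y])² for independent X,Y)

Var(XY) = E[X²]E[Y²] - (E[X]E[Y])²
E[A] = 0.45454545, Var(A) = 0.020661157
E[W] = 3, Var(W) = 1
E[A²] = 0.020661157 + 0.45454545² = 0.22727273
E[W²] = 1 + 3² = 10
Var(Z) = 0.22727273*10 - (0.45454545*3)²
= 2.2727273 - 1.8595041 = 0.41322314

0.41322314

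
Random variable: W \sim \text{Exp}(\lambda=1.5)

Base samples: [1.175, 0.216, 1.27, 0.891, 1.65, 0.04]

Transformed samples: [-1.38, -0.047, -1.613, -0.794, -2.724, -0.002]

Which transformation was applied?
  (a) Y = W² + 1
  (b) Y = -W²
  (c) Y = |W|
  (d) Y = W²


Checking option (b) Y = -W²:
  W = 1.175 -> Y = -1.38 ✓
  W = 0.216 -> Y = -0.047 ✓
  W = 1.27 -> Y = -1.613 ✓
All samples match this transformation.

(b) -W²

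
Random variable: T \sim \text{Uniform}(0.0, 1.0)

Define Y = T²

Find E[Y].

Using E[X²] = Var(X) + (E[X])²:
E[T] = 0.5
Var(T) = (1 - 0)^2/12 = 0.083333333
E[T²] = 0.083333333 + 0.5² = 0.083333333 + 0.25 = 0.33333333

0.33333333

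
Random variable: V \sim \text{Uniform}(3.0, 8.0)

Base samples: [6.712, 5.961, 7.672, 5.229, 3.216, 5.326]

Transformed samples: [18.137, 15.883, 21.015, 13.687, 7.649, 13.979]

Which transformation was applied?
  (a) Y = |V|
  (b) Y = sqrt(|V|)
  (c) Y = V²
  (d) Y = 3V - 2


Checking option (d) Y = 3V - 2:
  V = 6.712 -> Y = 18.137 ✓
  V = 5.961 -> Y = 15.883 ✓
  V = 7.672 -> Y = 21.015 ✓
All samples match this transformation.

(d) 3V - 2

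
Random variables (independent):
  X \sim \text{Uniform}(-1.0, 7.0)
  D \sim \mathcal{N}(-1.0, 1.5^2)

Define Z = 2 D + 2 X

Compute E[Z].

E[Z] = 2*E[X] + 2*E[D]
E[X] = 3
E[D] = -1
E[Z] = 2*3 + 2*(-1) = 4

4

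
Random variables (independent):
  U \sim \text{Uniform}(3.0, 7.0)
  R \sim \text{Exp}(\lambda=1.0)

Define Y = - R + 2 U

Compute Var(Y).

For independent RVs: Var(aX + bY) = a²Var(X) + b²Var(Y)
Var(U) = 1.3333333
Var(R) = 1
Var(Y) = 2²*1.3333333 + (-1)²*1
= 4*1.3333333 + 1*1 = 6.3333333

6.3333333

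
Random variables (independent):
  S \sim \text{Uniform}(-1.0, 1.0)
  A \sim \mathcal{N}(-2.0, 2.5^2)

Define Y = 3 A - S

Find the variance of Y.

For independent RVs: Var(aX + bY) = a²Var(X) + b²Var(Y)
Var(S) = 0.33333333
Var(A) = 6.25
Var(Y) = (-1)²*0.33333333 + 3²*6.25
= 1*0.33333333 + 9*6.25 = 56.583333

56.583333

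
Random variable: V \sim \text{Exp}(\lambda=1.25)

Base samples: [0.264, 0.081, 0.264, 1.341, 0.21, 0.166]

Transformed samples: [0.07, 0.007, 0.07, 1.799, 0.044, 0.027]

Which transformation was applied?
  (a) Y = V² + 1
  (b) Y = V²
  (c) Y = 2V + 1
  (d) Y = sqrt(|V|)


Checking option (b) Y = V²:
  V = 0.264 -> Y = 0.07 ✓
  V = 0.081 -> Y = 0.007 ✓
  V = 0.264 -> Y = 0.07 ✓
All samples match this transformation.

(b) V²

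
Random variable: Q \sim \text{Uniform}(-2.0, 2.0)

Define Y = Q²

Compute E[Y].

E[Q²] = Var(Q) + (E[Q])² = 1.3333333 + 0 = 1.3333333

1.3333333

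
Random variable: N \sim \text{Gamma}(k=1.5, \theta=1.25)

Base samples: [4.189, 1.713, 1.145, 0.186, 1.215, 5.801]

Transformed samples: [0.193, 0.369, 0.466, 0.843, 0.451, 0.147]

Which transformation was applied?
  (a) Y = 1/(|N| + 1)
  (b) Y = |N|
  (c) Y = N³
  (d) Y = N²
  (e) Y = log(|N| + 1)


Checking option (a) Y = 1/(|N| + 1):
  N = 4.189 -> Y = 0.193 ✓
  N = 1.713 -> Y = 0.369 ✓
  N = 1.145 -> Y = 0.466 ✓
All samples match this transformation.

(a) 1/(|N| + 1)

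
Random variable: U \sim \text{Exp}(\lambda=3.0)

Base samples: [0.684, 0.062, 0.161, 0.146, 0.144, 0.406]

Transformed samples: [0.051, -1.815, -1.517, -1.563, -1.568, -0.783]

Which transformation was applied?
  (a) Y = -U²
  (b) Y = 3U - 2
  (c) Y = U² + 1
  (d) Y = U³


Checking option (b) Y = 3U - 2:
  U = 0.684 -> Y = 0.051 ✓
  U = 0.062 -> Y = -1.815 ✓
  U = 0.161 -> Y = -1.517 ✓
All samples match this transformation.

(b) 3U - 2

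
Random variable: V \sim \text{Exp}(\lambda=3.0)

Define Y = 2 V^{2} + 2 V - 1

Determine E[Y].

E[Y] = 2*E[V²] + 2*E[V] - 1
E[V] = 0.33333333
E[V²] = Var(V) + (E[V])² = 0.11111111 + 0.11111111 = 0.22222222
E[Y] = 2*0.22222222 + 2*0.33333333 - 1 = 0.11111111

0.11111111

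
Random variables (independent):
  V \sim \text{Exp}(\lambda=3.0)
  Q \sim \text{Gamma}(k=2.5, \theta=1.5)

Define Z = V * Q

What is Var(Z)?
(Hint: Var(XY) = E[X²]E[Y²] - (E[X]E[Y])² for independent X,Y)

Var(XY) = E[X²]E[Y²] - (E[X]E[Y])²
E[V] = 0.33333333, Var(V) = 0.11111111
E[Q] = 3.75, Var(Q) = 5.625
E[V²] = 0.11111111 + 0.33333333² = 0.22222222
E[Q²] = 5.625 + 3.75² = 19.6875
Var(Z) = 0.22222222*19.6875 - (0.33333333*3.75)²
= 4.375 - 1.5625 = 2.8125

2.8125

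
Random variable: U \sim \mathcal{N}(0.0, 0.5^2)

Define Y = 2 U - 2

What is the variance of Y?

For Y = aU + b: Var(Y) = a² * Var(U)
Var(U) = 0.5^2 = 0.25
Var(Y) = 2² * 0.25 = 4 * 0.25 = 1

1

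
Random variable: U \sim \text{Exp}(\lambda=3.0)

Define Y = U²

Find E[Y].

E[U²] = Var(U) + (E[U])² = 0.11111111 + 0.11111111 = 0.22222222

0.22222222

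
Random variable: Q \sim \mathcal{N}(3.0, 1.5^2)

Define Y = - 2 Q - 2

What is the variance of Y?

For Y = aQ + b: Var(Y) = a² * Var(Q)
Var(Q) = 1.5^2 = 2.25
Var(Y) = (-2)² * 2.25 = 4 * 2.25 = 9

9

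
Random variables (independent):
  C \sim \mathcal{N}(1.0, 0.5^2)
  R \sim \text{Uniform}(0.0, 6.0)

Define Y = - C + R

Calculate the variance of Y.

For independent RVs: Var(aX + bY) = a²Var(X) + b²Var(Y)
Var(C) = 0.25
Var(R) = 3
Var(Y) = (-1)²*0.25 + 1²*3
= 1*0.25 + 1*3 = 3.25

3.25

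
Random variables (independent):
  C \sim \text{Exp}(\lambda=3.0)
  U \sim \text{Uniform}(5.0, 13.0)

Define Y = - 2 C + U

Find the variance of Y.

For independent RVs: Var(aX + bY) = a²Var(X) + b²Var(Y)
Var(C) = 0.11111111
Var(U) = 5.3333333
Var(Y) = (-2)²*0.11111111 + 1²*5.3333333
= 4*0.11111111 + 1*5.3333333 = 5.7777778

5.7777778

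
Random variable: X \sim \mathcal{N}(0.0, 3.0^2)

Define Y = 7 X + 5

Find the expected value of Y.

For Y = 7X + 5:
E[Y] = 7 * E[X] + 5
E[X] = 0.0 = 0
E[Y] = 7 * 0 + 5 = 5

5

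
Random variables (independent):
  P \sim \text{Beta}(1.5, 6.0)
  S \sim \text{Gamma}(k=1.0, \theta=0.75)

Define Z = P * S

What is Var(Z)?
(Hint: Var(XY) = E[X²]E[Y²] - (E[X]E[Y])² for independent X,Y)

Var(XY) = E[X²]E[Y²] - (E[X]E[Y])²
E[P] = 0.2, Var(P) = 0.018823529
E[S] = 0.75, Var(S) = 0.5625
E[P²] = 0.018823529 + 0.2² = 0.058823529
E[S²] = 0.5625 + 0.75² = 1.125
Var(Z) = 0.058823529*1.125 - (0.2*0.75)²
= 0.066176471 - 0.0225 = 0.043676471

0.043676471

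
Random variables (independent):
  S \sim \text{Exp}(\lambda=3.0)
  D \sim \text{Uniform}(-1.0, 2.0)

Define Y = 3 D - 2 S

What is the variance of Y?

For independent RVs: Var(aX + bY) = a²Var(X) + b²Var(Y)
Var(S) = 0.11111111
Var(D) = 0.75
Var(Y) = (-2)²*0.11111111 + 3²*0.75
= 4*0.11111111 + 9*0.75 = 7.1944444

7.1944444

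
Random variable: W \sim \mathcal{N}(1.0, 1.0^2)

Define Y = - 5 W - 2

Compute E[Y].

For Y = -5W - 2:
E[Y] = -5 * E[W] - 2
E[W] = 1.0 = 1
E[Y] = -5 * 1 - 2 = -7

-7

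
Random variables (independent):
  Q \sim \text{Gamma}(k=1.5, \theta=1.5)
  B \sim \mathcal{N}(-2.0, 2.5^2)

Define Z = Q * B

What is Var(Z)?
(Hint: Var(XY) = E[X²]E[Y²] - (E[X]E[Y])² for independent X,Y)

Var(XY) = E[X²]E[Y²] - (E[X]E[Y])²
E[Q] = 2.25, Var(Q) = 3.375
E[B] = -2, Var(B) = 6.25
E[Q²] = 3.375 + 2.25² = 8.4375
E[B²] = 6.25 + (-2)² = 10.25
Var(Z) = 8.4375*10.25 - (2.25*(-2))²
= 86.484375 - 20.25 = 66.234375

66.234375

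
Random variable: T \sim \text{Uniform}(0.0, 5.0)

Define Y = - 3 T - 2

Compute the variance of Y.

For Y = aT + b: Var(Y) = a² * Var(T)
Var(T) = (5 - 0)^2/12 = 2.0833333
Var(Y) = (-3)² * 2.0833333 = 9 * 2.0833333 = 18.75

18.75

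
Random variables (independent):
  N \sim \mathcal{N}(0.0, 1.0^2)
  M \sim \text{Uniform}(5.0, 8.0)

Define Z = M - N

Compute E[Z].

E[Z] = -1*E[N] + 1*E[M]
E[N] = 0
E[M] = 6.5
E[Z] = -1*0 + 1*6.5 = 6.5

6.5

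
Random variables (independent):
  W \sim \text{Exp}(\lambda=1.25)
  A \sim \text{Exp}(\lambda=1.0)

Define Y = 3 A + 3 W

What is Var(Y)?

For independent RVs: Var(aX + bY) = a²Var(X) + b²Var(Y)
Var(W) = 0.64
Var(A) = 1
Var(Y) = 3²*0.64 + 3²*1
= 9*0.64 + 9*1 = 14.76

14.76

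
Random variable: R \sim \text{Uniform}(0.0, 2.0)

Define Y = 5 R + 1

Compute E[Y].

For Y = 5R + 1:
E[Y] = 5 * E[R] + 1
E[R] = (0 + 2)/2 = 1
E[Y] = 5 * 1 + 1 = 6

6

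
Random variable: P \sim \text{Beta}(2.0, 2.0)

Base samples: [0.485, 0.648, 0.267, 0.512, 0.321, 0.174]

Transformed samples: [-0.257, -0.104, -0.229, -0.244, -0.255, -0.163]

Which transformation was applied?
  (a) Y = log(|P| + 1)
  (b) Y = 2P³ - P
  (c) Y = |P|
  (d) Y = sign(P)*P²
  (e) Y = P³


Checking option (b) Y = 2P³ - P:
  P = 0.485 -> Y = -0.257 ✓
  P = 0.648 -> Y = -0.104 ✓
  P = 0.267 -> Y = -0.229 ✓
All samples match this transformation.

(b) 2P³ - P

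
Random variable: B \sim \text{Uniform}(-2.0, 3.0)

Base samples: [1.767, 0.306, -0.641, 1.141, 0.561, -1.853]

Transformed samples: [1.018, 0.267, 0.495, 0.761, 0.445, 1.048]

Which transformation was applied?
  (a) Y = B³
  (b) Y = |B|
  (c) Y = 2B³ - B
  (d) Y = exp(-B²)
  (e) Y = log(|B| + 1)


Checking option (e) Y = log(|B| + 1):
  B = 1.767 -> Y = 1.018 ✓
  B = 0.306 -> Y = 0.267 ✓
  B = -0.641 -> Y = 0.495 ✓
All samples match this transformation.

(e) log(|B| + 1)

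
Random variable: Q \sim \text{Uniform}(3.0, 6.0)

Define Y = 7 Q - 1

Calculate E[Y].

For Y = 7Q - 1:
E[Y] = 7 * E[Q] - 1
E[Q] = (3 + 6)/2 = 4.5
E[Y] = 7 * 4.5 - 1 = 30.5

30.5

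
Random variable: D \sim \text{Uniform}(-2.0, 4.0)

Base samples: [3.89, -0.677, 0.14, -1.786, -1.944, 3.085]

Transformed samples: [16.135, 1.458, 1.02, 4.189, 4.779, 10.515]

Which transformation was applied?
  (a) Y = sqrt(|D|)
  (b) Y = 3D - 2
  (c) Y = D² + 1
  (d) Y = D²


Checking option (c) Y = D² + 1:
  D = 3.89 -> Y = 16.135 ✓
  D = -0.677 -> Y = 1.458 ✓
  D = 0.14 -> Y = 1.02 ✓
All samples match this transformation.

(c) D² + 1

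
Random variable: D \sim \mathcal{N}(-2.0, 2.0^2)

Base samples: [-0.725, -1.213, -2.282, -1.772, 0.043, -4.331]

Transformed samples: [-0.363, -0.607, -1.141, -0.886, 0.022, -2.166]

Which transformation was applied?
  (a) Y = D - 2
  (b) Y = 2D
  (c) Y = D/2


Checking option (c) Y = D/2:
  D = -0.725 -> Y = -0.363 ✓
  D = -1.213 -> Y = -0.607 ✓
  D = -2.282 -> Y = -1.141 ✓
All samples match this transformation.

(c) D/2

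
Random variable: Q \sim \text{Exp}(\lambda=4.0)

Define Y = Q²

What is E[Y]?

E[Q²] = Var(Q) + (E[Q])² = 0.0625 + 0.0625 = 0.125

0.125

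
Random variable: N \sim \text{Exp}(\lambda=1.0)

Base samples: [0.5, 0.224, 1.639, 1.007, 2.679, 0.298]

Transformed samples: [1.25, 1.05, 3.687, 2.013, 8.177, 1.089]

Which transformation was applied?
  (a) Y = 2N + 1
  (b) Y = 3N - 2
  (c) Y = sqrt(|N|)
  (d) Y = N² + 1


Checking option (d) Y = N² + 1:
  N = 0.5 -> Y = 1.25 ✓
  N = 0.224 -> Y = 1.05 ✓
  N = 1.639 -> Y = 3.687 ✓
All samples match this transformation.

(d) N² + 1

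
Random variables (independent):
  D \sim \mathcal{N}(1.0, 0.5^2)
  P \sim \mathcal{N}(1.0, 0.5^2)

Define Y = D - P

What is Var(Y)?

For independent RVs: Var(aX + bY) = a²Var(X) + b²Var(Y)
Var(D) = 0.25
Var(P) = 0.25
Var(Y) = 1²*0.25 + (-1)²*0.25
= 1*0.25 + 1*0.25 = 0.5

0.5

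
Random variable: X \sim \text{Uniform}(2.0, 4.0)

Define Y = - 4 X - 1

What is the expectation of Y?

For Y = -4X - 1:
E[Y] = -4 * E[X] - 1
E[X] = (2 + 4)/2 = 3
E[Y] = -4 * 3 - 1 = -13

-13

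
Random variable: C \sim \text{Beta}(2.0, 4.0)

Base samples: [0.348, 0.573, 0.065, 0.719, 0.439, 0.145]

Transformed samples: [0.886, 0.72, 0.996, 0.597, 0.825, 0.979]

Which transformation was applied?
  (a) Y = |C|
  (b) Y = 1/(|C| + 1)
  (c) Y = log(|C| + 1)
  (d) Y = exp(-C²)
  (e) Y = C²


Checking option (d) Y = exp(-C²):
  C = 0.348 -> Y = 0.886 ✓
  C = 0.573 -> Y = 0.72 ✓
  C = 0.065 -> Y = 0.996 ✓
All samples match this transformation.

(d) exp(-C²)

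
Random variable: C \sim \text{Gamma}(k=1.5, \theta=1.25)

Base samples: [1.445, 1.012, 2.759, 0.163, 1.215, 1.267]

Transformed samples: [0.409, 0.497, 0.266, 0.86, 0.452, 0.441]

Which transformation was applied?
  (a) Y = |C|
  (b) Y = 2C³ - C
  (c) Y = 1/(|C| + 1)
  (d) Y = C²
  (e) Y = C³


Checking option (c) Y = 1/(|C| + 1):
  C = 1.445 -> Y = 0.409 ✓
  C = 1.012 -> Y = 0.497 ✓
  C = 2.759 -> Y = 0.266 ✓
All samples match this transformation.

(c) 1/(|C| + 1)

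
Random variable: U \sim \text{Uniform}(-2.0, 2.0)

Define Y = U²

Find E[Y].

E[U²] = Var(U) + (E[U])² = 1.3333333 + 0 = 1.3333333

1.3333333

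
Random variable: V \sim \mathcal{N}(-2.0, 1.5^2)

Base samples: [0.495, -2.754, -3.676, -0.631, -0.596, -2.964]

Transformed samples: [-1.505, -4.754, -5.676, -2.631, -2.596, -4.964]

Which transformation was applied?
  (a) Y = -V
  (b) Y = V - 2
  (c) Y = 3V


Checking option (b) Y = V - 2:
  V = 0.495 -> Y = -1.505 ✓
  V = -2.754 -> Y = -4.754 ✓
  V = -3.676 -> Y = -5.676 ✓
All samples match this transformation.

(b) V - 2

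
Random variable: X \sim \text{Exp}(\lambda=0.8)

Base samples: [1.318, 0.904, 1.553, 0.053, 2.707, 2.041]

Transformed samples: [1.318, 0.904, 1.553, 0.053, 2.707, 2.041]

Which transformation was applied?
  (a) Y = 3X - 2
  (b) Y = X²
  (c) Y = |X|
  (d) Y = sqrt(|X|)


Checking option (c) Y = |X|:
  X = 1.318 -> Y = 1.318 ✓
  X = 0.904 -> Y = 0.904 ✓
  X = 1.553 -> Y = 1.553 ✓
All samples match this transformation.

(c) |X|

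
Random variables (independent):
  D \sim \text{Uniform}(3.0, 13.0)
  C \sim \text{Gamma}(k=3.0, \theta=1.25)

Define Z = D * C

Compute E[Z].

For independent RVs: E[XY] = E[X]*E[Y]
E[D] = 8
E[C] = 3.75
E[Z] = 8 * 3.75 = 30

30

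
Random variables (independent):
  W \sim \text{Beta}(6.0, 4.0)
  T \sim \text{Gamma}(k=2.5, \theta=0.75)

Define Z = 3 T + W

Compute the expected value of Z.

E[Z] = 1*E[W] + 3*E[T]
E[W] = 0.6
E[T] = 1.875
E[Z] = 1*0.6 + 3*1.875 = 6.225

6.225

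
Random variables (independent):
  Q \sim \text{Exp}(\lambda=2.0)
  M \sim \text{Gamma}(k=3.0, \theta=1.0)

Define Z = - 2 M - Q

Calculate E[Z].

E[Z] = -1*E[Q] - 2*E[M]
E[Q] = 0.5
E[M] = 3
E[Z] = -1*0.5 - 2*3 = -6.5

-6.5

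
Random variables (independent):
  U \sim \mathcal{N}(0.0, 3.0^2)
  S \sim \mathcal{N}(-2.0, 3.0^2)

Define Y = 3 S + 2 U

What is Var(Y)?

For independent RVs: Var(aX + bY) = a²Var(X) + b²Var(Y)
Var(U) = 9
Var(S) = 9
Var(Y) = 2²*9 + 3²*9
= 4*9 + 9*9 = 117

117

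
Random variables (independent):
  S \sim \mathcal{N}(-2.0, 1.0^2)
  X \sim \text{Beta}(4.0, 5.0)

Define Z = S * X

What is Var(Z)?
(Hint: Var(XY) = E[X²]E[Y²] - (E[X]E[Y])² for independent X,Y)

Var(XY) = E[X²]E[Y²] - (E[X]E[Y])²
E[S] = -2, Var(S) = 1
E[X] = 0.44444444, Var(X) = 0.024691358
E[S²] = 1 + (-2)² = 5
E[X²] = 0.024691358 + 0.44444444² = 0.22222222
Var(Z) = 5*0.22222222 - (-2*0.44444444)²
= 1.1111111 - 0.79012346 = 0.32098765

0.32098765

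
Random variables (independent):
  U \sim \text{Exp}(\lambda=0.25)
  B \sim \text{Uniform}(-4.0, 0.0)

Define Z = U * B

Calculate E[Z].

For independent RVs: E[XY] = E[X]*E[Y]
E[U] = 4
E[B] = -2
E[Z] = 4 * (-2) = -8

-8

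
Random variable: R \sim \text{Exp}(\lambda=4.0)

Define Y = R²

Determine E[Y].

Using E[X²] = Var(X) + (E[X])²:
E[R] = 0.25
Var(R) = 1/4.0^2 = 0.0625
E[R²] = 0.0625 + 0.25² = 0.0625 + 0.0625 = 0.125

0.125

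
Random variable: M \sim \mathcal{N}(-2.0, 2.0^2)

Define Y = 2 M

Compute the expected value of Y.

For Y = 2M:
E[Y] = 2 * E[M]
E[M] = -2.0 = -2
E[Y] = 2 * (-2) = -4

-4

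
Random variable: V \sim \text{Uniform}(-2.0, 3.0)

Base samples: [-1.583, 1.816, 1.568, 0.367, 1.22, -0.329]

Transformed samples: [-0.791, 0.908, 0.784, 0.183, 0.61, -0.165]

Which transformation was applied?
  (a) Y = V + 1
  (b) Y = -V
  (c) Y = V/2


Checking option (c) Y = V/2:
  V = -1.583 -> Y = -0.791 ✓
  V = 1.816 -> Y = 0.908 ✓
  V = 1.568 -> Y = 0.784 ✓
All samples match this transformation.

(c) V/2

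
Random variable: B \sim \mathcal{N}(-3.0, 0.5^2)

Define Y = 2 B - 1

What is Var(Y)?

For Y = aB + b: Var(Y) = a² * Var(B)
Var(B) = 0.5^2 = 0.25
Var(Y) = 2² * 0.25 = 4 * 0.25 = 1

1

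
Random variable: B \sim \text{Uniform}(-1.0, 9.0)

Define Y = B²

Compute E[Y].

Using E[X²] = Var(X) + (E[X])²:
E[B] = 4
Var(B) = (9 + 1)^2/12 = 8.3333333
E[B²] = 8.3333333 + 4² = 8.3333333 + 16 = 24.333333

24.333333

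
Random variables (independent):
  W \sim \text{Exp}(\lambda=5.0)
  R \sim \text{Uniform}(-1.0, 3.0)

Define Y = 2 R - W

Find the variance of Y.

For independent RVs: Var(aX + bY) = a²Var(X) + b²Var(Y)
Var(W) = 0.04
Var(R) = 1.3333333
Var(Y) = (-1)²*0.04 + 2²*1.3333333
= 1*0.04 + 4*1.3333333 = 5.3733333

5.3733333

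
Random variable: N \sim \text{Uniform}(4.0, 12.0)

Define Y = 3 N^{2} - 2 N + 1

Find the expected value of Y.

E[Y] = 3*E[N²] - 2*E[N] + 1
E[N] = 8
E[N²] = Var(N) + (E[N])² = 5.3333333 + 64 = 69.333333
E[Y] = 3*69.333333 - 2*8 + 1 = 193

193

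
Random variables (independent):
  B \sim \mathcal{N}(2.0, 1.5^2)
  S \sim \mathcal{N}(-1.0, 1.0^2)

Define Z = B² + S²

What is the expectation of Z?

E[Z] = E[B²] + E[S²]
E[B²] = Var(B) + E[B]² = 2.25 + 4 = 6.25
E[S²] = Var(S) + E[S]² = 1 + 1 = 2
E[Z] = 6.25 + 2 = 8.25

8.25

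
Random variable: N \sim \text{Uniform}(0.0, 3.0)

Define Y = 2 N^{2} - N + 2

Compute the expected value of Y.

E[Y] = 2*E[N²] - 1*E[N] + 2
E[N] = 1.5
E[N²] = Var(N) + (E[N])² = 0.75 + 2.25 = 3
E[Y] = 2*3 - 1*1.5 + 2 = 6.5

6.5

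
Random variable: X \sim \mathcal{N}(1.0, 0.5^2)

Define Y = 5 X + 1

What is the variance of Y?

For Y = aX + b: Var(Y) = a² * Var(X)
Var(X) = 0.5^2 = 0.25
Var(Y) = 5² * 0.25 = 25 * 0.25 = 6.25

6.25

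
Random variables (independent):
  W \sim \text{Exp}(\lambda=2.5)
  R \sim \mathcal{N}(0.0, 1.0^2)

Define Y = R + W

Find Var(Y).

For independent RVs: Var(aX + bY) = a²Var(X) + b²Var(Y)
Var(W) = 0.16
Var(R) = 1
Var(Y) = 1²*0.16 + 1²*1
= 1*0.16 + 1*1 = 1.16

1.16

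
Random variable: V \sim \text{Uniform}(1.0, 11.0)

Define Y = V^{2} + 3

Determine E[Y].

E[Y] = 1*E[V²] + 3
E[V] = 6
E[V²] = Var(V) + (E[V])² = 8.3333333 + 36 = 44.333333
E[Y] = 1*44.333333 + 3 = 47.333333

47.333333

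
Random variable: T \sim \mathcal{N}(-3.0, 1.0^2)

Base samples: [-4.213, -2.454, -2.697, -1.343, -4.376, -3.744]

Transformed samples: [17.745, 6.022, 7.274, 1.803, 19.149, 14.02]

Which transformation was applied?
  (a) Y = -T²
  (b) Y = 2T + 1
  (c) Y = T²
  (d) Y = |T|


Checking option (c) Y = T²:
  T = -4.213 -> Y = 17.745 ✓
  T = -2.454 -> Y = 6.022 ✓
  T = -2.697 -> Y = 7.274 ✓
All samples match this transformation.

(c) T²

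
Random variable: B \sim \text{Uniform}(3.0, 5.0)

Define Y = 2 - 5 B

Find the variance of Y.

For Y = aB + b: Var(Y) = a² * Var(B)
Var(B) = (5 - 3)^2/12 = 0.33333333
Var(Y) = (-5)² * 0.33333333 = 25 * 0.33333333 = 8.3333333

8.3333333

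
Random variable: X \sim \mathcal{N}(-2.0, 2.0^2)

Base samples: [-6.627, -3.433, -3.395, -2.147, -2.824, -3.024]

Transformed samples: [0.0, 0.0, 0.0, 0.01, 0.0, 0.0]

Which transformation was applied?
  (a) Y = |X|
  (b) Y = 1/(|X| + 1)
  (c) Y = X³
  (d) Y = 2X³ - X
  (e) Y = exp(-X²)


Checking option (e) Y = exp(-X²):
  X = -6.627 -> Y = 0.0 ✓
  X = -3.433 -> Y = 0.0 ✓
  X = -3.395 -> Y = 0.0 ✓
All samples match this transformation.

(e) exp(-X²)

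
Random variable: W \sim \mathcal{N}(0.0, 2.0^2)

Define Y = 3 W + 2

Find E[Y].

For Y = 3W + 2:
E[Y] = 3 * E[W] + 2
E[W] = 0.0 = 0
E[Y] = 3 * 0 + 2 = 2

2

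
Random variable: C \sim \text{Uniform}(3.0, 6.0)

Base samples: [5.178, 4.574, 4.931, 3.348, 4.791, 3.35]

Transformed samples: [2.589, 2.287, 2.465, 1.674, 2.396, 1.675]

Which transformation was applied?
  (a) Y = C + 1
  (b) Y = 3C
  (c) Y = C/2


Checking option (c) Y = C/2:
  C = 5.178 -> Y = 2.589 ✓
  C = 4.574 -> Y = 2.287 ✓
  C = 4.931 -> Y = 2.465 ✓
All samples match this transformation.

(c) C/2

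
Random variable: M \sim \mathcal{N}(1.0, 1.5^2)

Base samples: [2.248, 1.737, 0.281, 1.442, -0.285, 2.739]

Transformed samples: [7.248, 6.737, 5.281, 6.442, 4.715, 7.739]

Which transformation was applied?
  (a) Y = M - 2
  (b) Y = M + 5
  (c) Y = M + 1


Checking option (b) Y = M + 5:
  M = 2.248 -> Y = 7.248 ✓
  M = 1.737 -> Y = 6.737 ✓
  M = 0.281 -> Y = 5.281 ✓
All samples match this transformation.

(b) M + 5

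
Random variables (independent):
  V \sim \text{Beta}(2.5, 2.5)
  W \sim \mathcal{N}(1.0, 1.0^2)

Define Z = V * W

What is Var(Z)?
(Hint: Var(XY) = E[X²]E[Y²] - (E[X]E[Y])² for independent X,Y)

Var(XY) = E[X²]E[Y²] - (E[X]E[Y])²
E[V] = 0.5, Var(V) = 0.041666667
E[W] = 1, Var(W) = 1
E[V²] = 0.041666667 + 0.5² = 0.29166667
E[W²] = 1 + 1² = 2
Var(Z) = 0.29166667*2 - (0.5*1)²
= 0.58333333 - 0.25 = 0.33333333

0.33333333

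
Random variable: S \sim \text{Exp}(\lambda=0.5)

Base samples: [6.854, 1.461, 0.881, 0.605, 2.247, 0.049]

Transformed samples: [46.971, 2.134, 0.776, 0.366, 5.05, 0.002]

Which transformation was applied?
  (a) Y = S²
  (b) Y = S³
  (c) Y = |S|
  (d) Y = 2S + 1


Checking option (a) Y = S²:
  S = 6.854 -> Y = 46.971 ✓
  S = 1.461 -> Y = 2.134 ✓
  S = 0.881 -> Y = 0.776 ✓
All samples match this transformation.

(a) S²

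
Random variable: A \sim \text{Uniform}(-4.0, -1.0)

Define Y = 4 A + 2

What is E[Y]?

For Y = 4A + 2:
E[Y] = 4 * E[A] + 2
E[A] = (-4 - 1)/2 = -2.5
E[Y] = 4 * (-2.5) + 2 = -8

-8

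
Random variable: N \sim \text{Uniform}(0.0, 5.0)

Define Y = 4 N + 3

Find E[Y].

For Y = 4N + 3:
E[Y] = 4 * E[N] + 3
E[N] = (0 + 5)/2 = 2.5
E[Y] = 4 * 2.5 + 3 = 13

13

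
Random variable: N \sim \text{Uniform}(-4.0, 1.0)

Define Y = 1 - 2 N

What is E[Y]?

For Y = -2N + 1:
E[Y] = -2 * E[N] + 1
E[N] = (-4 + 1)/2 = -1.5
E[Y] = -2 * (-1.5) + 1 = 4

4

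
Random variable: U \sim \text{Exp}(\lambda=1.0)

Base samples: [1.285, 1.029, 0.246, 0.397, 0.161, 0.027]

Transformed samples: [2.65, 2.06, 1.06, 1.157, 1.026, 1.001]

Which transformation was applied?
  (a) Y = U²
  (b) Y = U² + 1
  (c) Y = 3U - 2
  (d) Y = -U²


Checking option (b) Y = U² + 1:
  U = 1.285 -> Y = 2.65 ✓
  U = 1.029 -> Y = 2.06 ✓
  U = 0.246 -> Y = 1.06 ✓
All samples match this transformation.

(b) U² + 1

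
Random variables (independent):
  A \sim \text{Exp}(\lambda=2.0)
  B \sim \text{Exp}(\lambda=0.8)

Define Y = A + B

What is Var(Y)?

For independent RVs: Var(aX + bY) = a²Var(X) + b²Var(Y)
Var(A) = 0.25
Var(B) = 1.5625
Var(Y) = 1²*0.25 + 1²*1.5625
= 1*0.25 + 1*1.5625 = 1.8125

1.8125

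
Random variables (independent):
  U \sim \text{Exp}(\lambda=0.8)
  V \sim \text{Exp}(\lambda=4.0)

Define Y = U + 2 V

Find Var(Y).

For independent RVs: Var(aX + bY) = a²Var(X) + b²Var(Y)
Var(U) = 1.5625
Var(V) = 0.0625
Var(Y) = 1²*1.5625 + 2²*0.0625
= 1*1.5625 + 4*0.0625 = 1.8125

1.8125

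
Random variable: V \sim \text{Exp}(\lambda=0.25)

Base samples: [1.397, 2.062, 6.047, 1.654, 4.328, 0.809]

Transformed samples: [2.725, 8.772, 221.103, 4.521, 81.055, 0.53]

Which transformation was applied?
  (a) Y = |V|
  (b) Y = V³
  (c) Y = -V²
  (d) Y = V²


Checking option (b) Y = V³:
  V = 1.397 -> Y = 2.725 ✓
  V = 2.062 -> Y = 8.772 ✓
  V = 6.047 -> Y = 221.103 ✓
All samples match this transformation.

(b) V³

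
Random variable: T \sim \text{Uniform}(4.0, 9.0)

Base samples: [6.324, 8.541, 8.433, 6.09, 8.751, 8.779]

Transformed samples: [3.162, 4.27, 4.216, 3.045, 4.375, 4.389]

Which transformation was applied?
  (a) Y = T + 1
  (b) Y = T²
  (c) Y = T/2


Checking option (c) Y = T/2:
  T = 6.324 -> Y = 3.162 ✓
  T = 8.541 -> Y = 4.27 ✓
  T = 8.433 -> Y = 4.216 ✓
All samples match this transformation.

(c) T/2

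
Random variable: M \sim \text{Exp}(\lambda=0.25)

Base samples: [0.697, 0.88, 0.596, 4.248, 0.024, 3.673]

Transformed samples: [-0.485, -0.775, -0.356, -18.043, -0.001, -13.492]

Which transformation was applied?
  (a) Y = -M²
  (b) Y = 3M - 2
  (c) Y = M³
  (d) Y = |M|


Checking option (a) Y = -M²:
  M = 0.697 -> Y = -0.485 ✓
  M = 0.88 -> Y = -0.775 ✓
  M = 0.596 -> Y = -0.356 ✓
All samples match this transformation.

(a) -M²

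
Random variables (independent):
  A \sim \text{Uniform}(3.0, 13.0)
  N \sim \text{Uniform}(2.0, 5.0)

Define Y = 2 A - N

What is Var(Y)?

For independent RVs: Var(aX + bY) = a²Var(X) + b²Var(Y)
Var(A) = 8.3333333
Var(N) = 0.75
Var(Y) = 2²*8.3333333 + (-1)²*0.75
= 4*8.3333333 + 1*0.75 = 34.083333

34.083333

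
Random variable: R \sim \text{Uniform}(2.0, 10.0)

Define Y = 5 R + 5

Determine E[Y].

For Y = 5R + 5:
E[Y] = 5 * E[R] + 5
E[R] = (2 + 10)/2 = 6
E[Y] = 5 * 6 + 5 = 35

35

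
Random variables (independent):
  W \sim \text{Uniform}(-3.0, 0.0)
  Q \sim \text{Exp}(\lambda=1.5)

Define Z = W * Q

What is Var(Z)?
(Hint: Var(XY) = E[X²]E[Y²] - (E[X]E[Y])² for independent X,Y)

Var(XY) = E[X²]E[Y²] - (E[X]E[Y])²
E[W] = -1.5, Var(W) = 0.75
E[Q] = 0.66666667, Var(Q) = 0.44444444
E[W²] = 0.75 + (-1.5)² = 3
E[Q²] = 0.44444444 + 0.66666667² = 0.88888889
Var(Z) = 3*0.88888889 - (-1.5*0.66666667)²
= 2.6666667 - 1 = 1.6666667

1.6666667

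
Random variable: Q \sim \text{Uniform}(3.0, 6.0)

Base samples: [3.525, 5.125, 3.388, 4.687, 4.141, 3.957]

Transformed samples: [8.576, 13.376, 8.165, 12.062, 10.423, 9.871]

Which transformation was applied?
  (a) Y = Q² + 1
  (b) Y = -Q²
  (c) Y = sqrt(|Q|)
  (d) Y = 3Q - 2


Checking option (d) Y = 3Q - 2:
  Q = 3.525 -> Y = 8.576 ✓
  Q = 5.125 -> Y = 13.376 ✓
  Q = 3.388 -> Y = 8.165 ✓
All samples match this transformation.

(d) 3Q - 2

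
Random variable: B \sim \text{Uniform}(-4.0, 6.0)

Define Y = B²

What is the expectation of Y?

Using E[X²] = Var(X) + (E[X])²:
E[B] = 1
Var(B) = (6 + 4)^2/12 = 8.3333333
E[B²] = 8.3333333 + 1² = 8.3333333 + 1 = 9.3333333

9.3333333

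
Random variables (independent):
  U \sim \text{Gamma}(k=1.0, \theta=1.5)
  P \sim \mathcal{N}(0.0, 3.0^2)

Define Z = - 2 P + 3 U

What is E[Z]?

E[Z] = 3*E[U] - 2*E[P]
E[U] = 1.5
E[P] = 0
E[Z] = 3*1.5 - 2*0 = 4.5

4.5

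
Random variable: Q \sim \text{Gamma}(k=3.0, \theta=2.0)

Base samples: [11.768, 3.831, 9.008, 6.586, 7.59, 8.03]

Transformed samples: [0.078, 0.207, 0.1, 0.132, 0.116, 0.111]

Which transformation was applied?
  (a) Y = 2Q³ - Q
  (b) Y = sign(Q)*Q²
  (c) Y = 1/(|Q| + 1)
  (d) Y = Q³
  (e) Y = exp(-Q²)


Checking option (c) Y = 1/(|Q| + 1):
  Q = 11.768 -> Y = 0.078 ✓
  Q = 3.831 -> Y = 0.207 ✓
  Q = 9.008 -> Y = 0.1 ✓
All samples match this transformation.

(c) 1/(|Q| + 1)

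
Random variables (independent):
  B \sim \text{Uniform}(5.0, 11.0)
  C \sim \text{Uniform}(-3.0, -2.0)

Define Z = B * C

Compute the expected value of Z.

For independent RVs: E[XY] = E[X]*E[Y]
E[B] = 8
E[C] = -2.5
E[Z] = 8 * (-2.5) = -20

-20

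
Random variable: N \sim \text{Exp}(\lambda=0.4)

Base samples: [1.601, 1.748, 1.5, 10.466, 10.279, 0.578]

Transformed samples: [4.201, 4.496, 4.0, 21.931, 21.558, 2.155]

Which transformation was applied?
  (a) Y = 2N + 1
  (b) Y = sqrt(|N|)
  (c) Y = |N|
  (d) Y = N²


Checking option (a) Y = 2N + 1:
  N = 1.601 -> Y = 4.201 ✓
  N = 1.748 -> Y = 4.496 ✓
  N = 1.5 -> Y = 4.0 ✓
All samples match this transformation.

(a) 2N + 1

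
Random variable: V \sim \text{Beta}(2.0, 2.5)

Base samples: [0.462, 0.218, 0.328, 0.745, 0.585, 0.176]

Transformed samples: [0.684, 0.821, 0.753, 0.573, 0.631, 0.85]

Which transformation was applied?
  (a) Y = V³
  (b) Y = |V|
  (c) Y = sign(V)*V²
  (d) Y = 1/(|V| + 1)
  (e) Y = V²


Checking option (d) Y = 1/(|V| + 1):
  V = 0.462 -> Y = 0.684 ✓
  V = 0.218 -> Y = 0.821 ✓
  V = 0.328 -> Y = 0.753 ✓
All samples match this transformation.

(d) 1/(|V| + 1)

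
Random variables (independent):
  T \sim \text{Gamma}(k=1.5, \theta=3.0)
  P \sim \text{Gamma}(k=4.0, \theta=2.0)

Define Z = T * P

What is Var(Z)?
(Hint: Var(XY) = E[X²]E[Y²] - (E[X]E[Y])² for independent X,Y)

Var(XY) = E[X²]E[Y²] - (E[X]E[Y])²
E[T] = 4.5, Var(T) = 13.5
E[P] = 8, Var(P) = 16
E[T²] = 13.5 + 4.5² = 33.75
E[P²] = 16 + 8² = 80
Var(Z) = 33.75*80 - (4.5*8)²
= 2700 - 1296 = 1404

1404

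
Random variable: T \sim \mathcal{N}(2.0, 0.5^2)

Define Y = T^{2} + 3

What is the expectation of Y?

E[Y] = 1*E[T²] + 3
E[T] = 2
E[T²] = Var(T) + (E[T])² = 0.25 + 4 = 4.25
E[Y] = 1*4.25 + 3 = 7.25

7.25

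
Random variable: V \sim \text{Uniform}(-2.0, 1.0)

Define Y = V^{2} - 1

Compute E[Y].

E[Y] = 1*E[V²] - 1
E[V] = -0.5
E[V²] = Var(V) + (E[V])² = 0.75 + 0.25 = 1
E[Y] = 1*1 - 1 = 0

0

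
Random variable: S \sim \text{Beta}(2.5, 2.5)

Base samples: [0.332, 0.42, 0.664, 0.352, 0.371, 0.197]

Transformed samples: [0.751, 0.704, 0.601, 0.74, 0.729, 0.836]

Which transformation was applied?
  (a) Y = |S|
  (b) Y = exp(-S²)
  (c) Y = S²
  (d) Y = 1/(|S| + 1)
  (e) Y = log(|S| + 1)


Checking option (d) Y = 1/(|S| + 1):
  S = 0.332 -> Y = 0.751 ✓
  S = 0.42 -> Y = 0.704 ✓
  S = 0.664 -> Y = 0.601 ✓
All samples match this transformation.

(d) 1/(|S| + 1)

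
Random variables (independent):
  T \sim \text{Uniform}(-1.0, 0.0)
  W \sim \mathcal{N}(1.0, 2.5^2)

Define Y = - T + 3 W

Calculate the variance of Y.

For independent RVs: Var(aX + bY) = a²Var(X) + b²Var(Y)
Var(T) = 0.083333333
Var(W) = 6.25
Var(Y) = (-1)²*0.083333333 + 3²*6.25
= 1*0.083333333 + 9*6.25 = 56.333333

56.333333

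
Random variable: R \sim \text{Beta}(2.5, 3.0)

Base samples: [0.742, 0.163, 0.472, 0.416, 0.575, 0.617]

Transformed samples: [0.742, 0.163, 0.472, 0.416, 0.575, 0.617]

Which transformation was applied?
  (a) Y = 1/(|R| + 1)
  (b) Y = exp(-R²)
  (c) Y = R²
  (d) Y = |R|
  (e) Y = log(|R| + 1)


Checking option (d) Y = |R|:
  R = 0.742 -> Y = 0.742 ✓
  R = 0.163 -> Y = 0.163 ✓
  R = 0.472 -> Y = 0.472 ✓
All samples match this transformation.

(d) |R|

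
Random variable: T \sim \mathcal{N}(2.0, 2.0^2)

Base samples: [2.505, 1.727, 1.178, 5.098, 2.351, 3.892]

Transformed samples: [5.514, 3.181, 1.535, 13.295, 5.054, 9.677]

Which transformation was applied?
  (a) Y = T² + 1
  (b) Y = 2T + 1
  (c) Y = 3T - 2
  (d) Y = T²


Checking option (c) Y = 3T - 2:
  T = 2.505 -> Y = 5.514 ✓
  T = 1.727 -> Y = 3.181 ✓
  T = 1.178 -> Y = 1.535 ✓
All samples match this transformation.

(c) 3T - 2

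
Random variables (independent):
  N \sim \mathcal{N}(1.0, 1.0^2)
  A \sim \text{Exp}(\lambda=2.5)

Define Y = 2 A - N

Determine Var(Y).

For independent RVs: Var(aX + bY) = a²Var(X) + b²Var(Y)
Var(N) = 1
Var(A) = 0.16
Var(Y) = (-1)²*1 + 2²*0.16
= 1*1 + 4*0.16 = 1.64

1.64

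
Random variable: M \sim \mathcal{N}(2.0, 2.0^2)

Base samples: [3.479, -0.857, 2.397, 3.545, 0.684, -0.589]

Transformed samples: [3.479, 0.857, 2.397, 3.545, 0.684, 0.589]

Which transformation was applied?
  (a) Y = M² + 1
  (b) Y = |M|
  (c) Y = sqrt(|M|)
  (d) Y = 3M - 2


Checking option (b) Y = |M|:
  M = 3.479 -> Y = 3.479 ✓
  M = -0.857 -> Y = 0.857 ✓
  M = 2.397 -> Y = 2.397 ✓
All samples match this transformation.

(b) |M|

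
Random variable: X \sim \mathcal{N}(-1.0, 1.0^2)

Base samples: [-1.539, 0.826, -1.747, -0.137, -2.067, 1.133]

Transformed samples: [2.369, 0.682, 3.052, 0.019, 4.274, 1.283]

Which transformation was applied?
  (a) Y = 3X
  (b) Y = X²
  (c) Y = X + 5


Checking option (b) Y = X²:
  X = -1.539 -> Y = 2.369 ✓
  X = 0.826 -> Y = 0.682 ✓
  X = -1.747 -> Y = 3.052 ✓
All samples match this transformation.

(b) X²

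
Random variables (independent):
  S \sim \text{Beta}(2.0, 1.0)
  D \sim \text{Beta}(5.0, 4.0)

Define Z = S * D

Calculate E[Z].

For independent RVs: E[XY] = E[X]*E[Y]
E[S] = 0.66666667
E[D] = 0.55555556
E[Z] = 0.66666667 * 0.55555556 = 0.37037037

0.37037037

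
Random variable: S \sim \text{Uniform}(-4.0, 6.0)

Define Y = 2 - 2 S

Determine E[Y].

For Y = -2S + 2:
E[Y] = -2 * E[S] + 2
E[S] = (-4 + 6)/2 = 1
E[Y] = -2 * 1 + 2 = 0

0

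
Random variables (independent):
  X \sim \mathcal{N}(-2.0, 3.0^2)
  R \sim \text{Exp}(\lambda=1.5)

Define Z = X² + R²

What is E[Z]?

E[Z] = E[X²] + E[R²]
E[X²] = Var(X) + E[X]² = 9 + 4 = 13
E[R²] = Var(R) + E[R]² = 0.44444444 + 0.44444444 = 0.88888889
E[Z] = 13 + 0.88888889 = 13.888889

13.888889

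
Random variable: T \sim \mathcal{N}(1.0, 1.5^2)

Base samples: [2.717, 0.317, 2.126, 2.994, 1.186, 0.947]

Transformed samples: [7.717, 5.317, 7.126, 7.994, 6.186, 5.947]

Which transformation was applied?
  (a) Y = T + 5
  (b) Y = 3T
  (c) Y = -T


Checking option (a) Y = T + 5:
  T = 2.717 -> Y = 7.717 ✓
  T = 0.317 -> Y = 5.317 ✓
  T = 2.126 -> Y = 7.126 ✓
All samples match this transformation.

(a) T + 5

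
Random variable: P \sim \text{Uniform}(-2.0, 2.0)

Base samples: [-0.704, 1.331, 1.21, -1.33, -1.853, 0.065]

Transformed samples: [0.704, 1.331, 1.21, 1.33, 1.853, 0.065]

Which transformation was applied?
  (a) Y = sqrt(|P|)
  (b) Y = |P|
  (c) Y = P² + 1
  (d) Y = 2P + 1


Checking option (b) Y = |P|:
  P = -0.704 -> Y = 0.704 ✓
  P = 1.331 -> Y = 1.331 ✓
  P = 1.21 -> Y = 1.21 ✓
All samples match this transformation.

(b) |P|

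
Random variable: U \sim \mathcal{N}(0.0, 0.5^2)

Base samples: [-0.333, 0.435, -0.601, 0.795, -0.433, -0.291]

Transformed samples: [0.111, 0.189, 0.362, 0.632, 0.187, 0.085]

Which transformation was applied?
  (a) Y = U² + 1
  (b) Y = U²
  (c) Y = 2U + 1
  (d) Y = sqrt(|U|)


Checking option (b) Y = U²:
  U = -0.333 -> Y = 0.111 ✓
  U = 0.435 -> Y = 0.189 ✓
  U = -0.601 -> Y = 0.362 ✓
All samples match this transformation.

(b) U²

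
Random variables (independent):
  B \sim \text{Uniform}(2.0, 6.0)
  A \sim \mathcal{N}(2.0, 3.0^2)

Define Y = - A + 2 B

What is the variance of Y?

For independent RVs: Var(aX + bY) = a²Var(X) + b²Var(Y)
Var(B) = 1.3333333
Var(A) = 9
Var(Y) = 2²*1.3333333 + (-1)²*9
= 4*1.3333333 + 1*9 = 14.333333

14.333333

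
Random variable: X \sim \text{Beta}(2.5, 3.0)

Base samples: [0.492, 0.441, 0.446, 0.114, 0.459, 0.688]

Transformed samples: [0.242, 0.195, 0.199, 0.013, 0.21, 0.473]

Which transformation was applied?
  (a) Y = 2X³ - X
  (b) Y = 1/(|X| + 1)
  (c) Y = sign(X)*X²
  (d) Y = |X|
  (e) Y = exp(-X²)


Checking option (c) Y = sign(X)*X²:
  X = 0.492 -> Y = 0.242 ✓
  X = 0.441 -> Y = 0.195 ✓
  X = 0.446 -> Y = 0.199 ✓
All samples match this transformation.

(c) sign(X)*X²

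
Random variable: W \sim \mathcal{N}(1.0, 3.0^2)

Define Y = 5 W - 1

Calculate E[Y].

For Y = 5W - 1:
E[Y] = 5 * E[W] - 1
E[W] = 1.0 = 1
E[Y] = 5 * 1 - 1 = 4

4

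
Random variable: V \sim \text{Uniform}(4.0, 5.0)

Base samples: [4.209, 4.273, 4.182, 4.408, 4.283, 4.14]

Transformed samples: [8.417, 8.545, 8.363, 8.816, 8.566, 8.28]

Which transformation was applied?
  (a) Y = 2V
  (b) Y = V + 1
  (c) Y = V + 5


Checking option (a) Y = 2V:
  V = 4.209 -> Y = 8.417 ✓
  V = 4.273 -> Y = 8.545 ✓
  V = 4.182 -> Y = 8.363 ✓
All samples match this transformation.

(a) 2V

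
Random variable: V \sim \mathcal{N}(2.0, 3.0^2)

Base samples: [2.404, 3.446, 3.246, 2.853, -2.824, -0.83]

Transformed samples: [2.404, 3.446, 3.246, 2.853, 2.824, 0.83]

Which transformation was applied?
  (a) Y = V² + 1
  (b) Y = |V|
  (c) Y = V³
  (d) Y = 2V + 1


Checking option (b) Y = |V|:
  V = 2.404 -> Y = 2.404 ✓
  V = 3.446 -> Y = 3.446 ✓
  V = 3.246 -> Y = 3.246 ✓
All samples match this transformation.

(b) |V|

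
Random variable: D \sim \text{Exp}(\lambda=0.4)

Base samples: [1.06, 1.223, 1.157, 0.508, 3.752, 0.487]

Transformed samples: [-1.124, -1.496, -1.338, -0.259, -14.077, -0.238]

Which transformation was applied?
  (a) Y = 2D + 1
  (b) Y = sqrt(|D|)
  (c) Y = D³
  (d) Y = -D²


Checking option (d) Y = -D²:
  D = 1.06 -> Y = -1.124 ✓
  D = 1.223 -> Y = -1.496 ✓
  D = 1.157 -> Y = -1.338 ✓
All samples match this transformation.

(d) -D²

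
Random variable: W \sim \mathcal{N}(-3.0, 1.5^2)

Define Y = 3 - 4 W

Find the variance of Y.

For Y = aW + b: Var(Y) = a² * Var(W)
Var(W) = 1.5^2 = 2.25
Var(Y) = (-4)² * 2.25 = 16 * 2.25 = 36

36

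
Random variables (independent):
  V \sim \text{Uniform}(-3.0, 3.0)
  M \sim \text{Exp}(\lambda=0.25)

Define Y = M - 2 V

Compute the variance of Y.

For independent RVs: Var(aX + bY) = a²Var(X) + b²Var(Y)
Var(V) = 3
Var(M) = 16
Var(Y) = (-2)²*3 + 1²*16
= 4*3 + 1*16 = 28

28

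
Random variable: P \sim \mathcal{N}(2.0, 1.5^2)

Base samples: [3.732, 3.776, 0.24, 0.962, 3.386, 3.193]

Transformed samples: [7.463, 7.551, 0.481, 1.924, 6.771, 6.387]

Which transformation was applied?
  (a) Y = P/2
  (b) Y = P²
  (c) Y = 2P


Checking option (c) Y = 2P:
  P = 3.732 -> Y = 7.463 ✓
  P = 3.776 -> Y = 7.551 ✓
  P = 0.24 -> Y = 0.481 ✓
All samples match this transformation.

(c) 2P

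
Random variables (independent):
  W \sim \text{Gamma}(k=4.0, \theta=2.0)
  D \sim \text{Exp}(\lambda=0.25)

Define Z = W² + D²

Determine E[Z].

E[Z] = E[W²] + E[D²]
E[W²] = Var(W) + E[W]² = 16 + 64 = 80
E[D²] = Var(D) + E[D]² = 16 + 16 = 32
E[Z] = 80 + 32 = 112

112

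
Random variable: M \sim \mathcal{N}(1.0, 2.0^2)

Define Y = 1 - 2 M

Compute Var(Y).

For Y = aM + b: Var(Y) = a² * Var(M)
Var(M) = 2.0^2 = 4
Var(Y) = (-2)² * 4 = 4 * 4 = 16

16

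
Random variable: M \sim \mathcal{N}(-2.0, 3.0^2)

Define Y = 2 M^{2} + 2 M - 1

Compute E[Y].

E[Y] = 2*E[M²] + 2*E[M] - 1
E[M] = -2
E[M²] = Var(M) + (E[M])² = 9 + 4 = 13
E[Y] = 2*13 + 2*(-2) - 1 = 21

21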